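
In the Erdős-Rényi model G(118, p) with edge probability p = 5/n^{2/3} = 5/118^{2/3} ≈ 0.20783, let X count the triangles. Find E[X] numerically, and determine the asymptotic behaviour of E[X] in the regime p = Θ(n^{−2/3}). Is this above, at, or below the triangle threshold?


Number of potential triangles: C(118, 3) = 266916.
Each occurs with probability p³ ≈ (0.20783)³ ≈ 8.9773054e-03.
By linearity: E[X] = C(118, 3)·p³ ≈ 266916 · 8.9773054e-03 ≈ 2396.18644.
Since α = 2/3 < 1, p = c/n^{2/3} ≫ 1/n is above the triangle threshold p ~ 1/n. Asymptotically E[X] ~ (c³/6)·n^{3(1−α)} = (5³/6)·n^{1} → ∞; triangles are abundant w.h.p.

E[X] ≈ 2396.18644; in regime p = Θ(1/n^{2/3}) E[X] diverges (above the triangle threshold p ~ 1/n).


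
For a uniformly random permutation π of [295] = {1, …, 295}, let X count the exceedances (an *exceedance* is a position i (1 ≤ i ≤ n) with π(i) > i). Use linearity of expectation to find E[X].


Write X = Σ_{i=1}^{295} X_i, where X_i = 1_{π(i) > i}.
For each fixed i, π(i) is uniform over {1, …, 295} (marginal of a uniform permutation), so P[π(i) > i] = (n − i)/n. Summing: Σ_{i=1}^{295} (n − i)/n = (0 + 1 + … + 294)/295 = 295(295 − 1)/(2·295) = (295 − 1)/2.
Hence E[X] = Σ_{i=1}^{295} (295 − i)/295 = 147 ≈ 147.00000.

E[X] = 147 = 147.00000.


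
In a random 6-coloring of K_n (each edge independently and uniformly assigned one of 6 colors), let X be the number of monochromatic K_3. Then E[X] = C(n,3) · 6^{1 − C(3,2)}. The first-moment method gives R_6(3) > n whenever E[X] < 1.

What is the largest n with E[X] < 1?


We need C(n, 3) · 6^{1 − 3} < 1, i.e. C(n, 3) < 6^{3 − 1} = 36.
Check values of n near the boundary:
  n = 3: C(3, 3) = 1; 1 < 36? YES
  n = 4: C(4, 3) = 4; 4 < 36? YES
  n = 5: C(5, 3) = 10; 10 < 36? YES
  n = 6: C(6, 3) = 20; 20 < 36? YES
  n = 7: C(7, 3) = 35; 35 < 36? YES
  n = 8: C(8, 3) = 56; 56 < 36? NO
  n = 9: C(9, 3) = 84; 84 < 36? NO
  n = 10: C(10, 3) = 120; 120 < 36? NO
The largest n with C(n, 3) < 36 is n = 7 (where E[X] = 35/36 ≈ 0.9722222). Hence R_6(3) > 7, i.e. R_6(3) ≥ 8.

Largest n = 7; hence R_6(3) > 7.


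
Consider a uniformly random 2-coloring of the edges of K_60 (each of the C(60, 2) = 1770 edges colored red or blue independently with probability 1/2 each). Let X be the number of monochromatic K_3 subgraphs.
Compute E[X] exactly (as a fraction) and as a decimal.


Let X = Σ_S X_S over the C(60, 3) = 34220 subsets S of size 3, where X_S = 1 if the K_3 on S is monochromatic.
For a fixed S, the K_3 on S has C(3, 2) = 3 edges. P[all 3 edges red] = (1/2)^3, and likewise for blue, so P[monochromatic] = 2·(1/2)^3 = 2^{1 − 3} = 1/4.
By linearity of expectation: E[X] = C(60, 3) · 2^{1 − 3} = 34220 · 1/4 = 8555.
Numerically: E[X] ≈ 8555.000000.

E[X] = C(60,3)·2^(1−C(3,2)) = 8555 ≈ 8555.000000.


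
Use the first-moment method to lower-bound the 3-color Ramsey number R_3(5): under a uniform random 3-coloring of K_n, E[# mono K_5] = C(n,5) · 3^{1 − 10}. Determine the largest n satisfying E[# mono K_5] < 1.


We need C(n, 5) · 3^{1 − 10} < 1, i.e. C(n, 5) < 3^{10 − 1} = 19683.
Check values of n near the boundary:
  n = 15: C(15, 5) = 3003; 3003 < 19683? YES
  n = 16: C(16, 5) = 4368; 4368 < 19683? YES
  n = 17: C(17, 5) = 6188; 6188 < 19683? YES
  n = 18: C(18, 5) = 8568; 8568 < 19683? YES
  n = 19: C(19, 5) = 11628; 11628 < 19683? YES
  n = 20: C(20, 5) = 15504; 15504 < 19683? YES
  n = 21: C(21, 5) = 20349; 20349 < 19683? NO
The largest n with C(n, 5) < 19683 is n = 20 (where E[X] = 5168/6561 ≈ 0.78768). Hence R_3(5) > 20, i.e. R_3(5) ≥ 21.

Largest n = 20; hence R_3(5) > 20.


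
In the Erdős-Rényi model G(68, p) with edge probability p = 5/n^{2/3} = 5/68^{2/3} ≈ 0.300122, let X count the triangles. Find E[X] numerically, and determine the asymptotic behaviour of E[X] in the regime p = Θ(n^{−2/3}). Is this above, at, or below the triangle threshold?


Number of potential triangles: C(68, 3) = 50116.
Each occurs with probability p³ ≈ (0.300122)³ ≈ 2.70328720e-02.
By linearity: E[X] = C(68, 3)·p³ ≈ 50116 · 2.70328720e-02 ≈ 1354.779412.
Since α = 2/3 < 1, p = c/n^{2/3} ≫ 1/n is above the triangle threshold p ~ 1/n. Asymptotically E[X] ~ (c³/6)·n^{3(1−α)} = (5³/6)·n^{1} → ∞; triangles are abundant w.h.p.

E[X] ≈ 1354.779412; in regime p = Θ(1/n^{2/3}) E[X] diverges (above the triangle threshold p ~ 1/n).


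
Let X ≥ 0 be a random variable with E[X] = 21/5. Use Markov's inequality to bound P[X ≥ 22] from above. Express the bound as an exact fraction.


μ = E[X] = 21/5, a = 22.
Markov: P[X ≥ 22] ≤ μ/a = (21/5)/22 = 21/110.
Numerically: ≈ 0.190909.
(Since a = 22 > μ = 4.200000, the bound 21/110 is < 1 and informative.)

P[X ≥ 22] ≤ 21/110 ≈ 0.190909.


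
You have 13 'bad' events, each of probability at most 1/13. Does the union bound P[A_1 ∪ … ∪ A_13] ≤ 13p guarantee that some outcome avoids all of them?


Union bound: P[∪_{i=1}^{13} A_i] ≤ Σ_i P[A_i] ≤ 13·p = 13·(1/13) = 1.
Numerically: 1 ≈ 1.00000.
Is 1 < 1? NO.
Since the bound 1 is ≥ 1, the union bound is uninformative here; it does NOT by itself certify existence.

13·p = 1 ≈ 1.00000; existence NOT certified by the union bound.


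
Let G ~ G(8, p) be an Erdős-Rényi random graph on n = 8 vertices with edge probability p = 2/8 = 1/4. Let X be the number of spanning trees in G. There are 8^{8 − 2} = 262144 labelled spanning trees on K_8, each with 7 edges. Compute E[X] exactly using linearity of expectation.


K_8 has 8^{8 − 2} = 262144 labelled spanning trees.
For each such spanning tree H, let X_H = 1 if all 7 edges of H are present in G. Then P[X_H = 1] = p^{7} = (1/4)^{7} = 1/16384.
Summing the indicators: E[X] = Σ_H E[X_H] = 262144 · p^{7} = 262144 · 1/16384 = 16.
Numerically: E[X] ≈ 16.

E[X] = 262144 · (1/4)^{7} = 16 ≈ 16.


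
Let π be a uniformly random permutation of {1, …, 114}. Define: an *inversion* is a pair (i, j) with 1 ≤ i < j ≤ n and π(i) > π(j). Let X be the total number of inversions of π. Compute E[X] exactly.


Write X = Σ X_I over the C(114, 2) = 6441 pairs i < j, with X_I the indicator of one inversion.
There are 6441 indicators.
For each fixed pair i < j, the values π(i) and π(j) are two distinct elements of {1, …, 114} in uniformly random order; by symmetry P[π(i) > π(j)] = 1/2.
By linearity: E[X] = 6441 · (1/2) = C(114, 2) · (1/2) = 6441/2 = 6441/2 ≈ 3220.5000.

E[X] = 6441/2 = 3220.5000.


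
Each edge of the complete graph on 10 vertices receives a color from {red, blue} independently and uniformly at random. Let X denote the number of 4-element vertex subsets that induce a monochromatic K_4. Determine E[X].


Let X = Σ_S X_S over the C(10, 4) = 210 subsets S of size 4, where X_S = 1 if the K_4 on S is monochromatic.
For a fixed S, the K_4 on S has C(4, 2) = 6 edges. P[all 6 edges red] = (1/2)^6, and likewise for blue, so P[monochromatic] = 2·(1/2)^6 = 2^{1 − 6} = 1/32.
By linearity of expectation: E[X] = C(10, 4) · 2^{1 − 6} = 210 · 1/32 = 105/16.
Numerically: E[X] ≈ 6.56250.

E[X] = C(10,4)·2^(1−C(4,2)) = 105/16 ≈ 6.56250.


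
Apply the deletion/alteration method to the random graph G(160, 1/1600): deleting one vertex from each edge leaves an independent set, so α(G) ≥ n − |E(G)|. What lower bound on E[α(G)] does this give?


E[|E(G)|] = C(160, 2)·p = 12720 · (1/1600) = 159/20.
E[α(G)] ≥ n − E[|E(G)|] = 160 − 159/20 = 3041/20.
Numerically: ≈ 152.0500.
(This is only a lower bound; the true E[α(G)] may be larger.)

E[α(G)] ≥ 3041/20 ≈ 152.0500.


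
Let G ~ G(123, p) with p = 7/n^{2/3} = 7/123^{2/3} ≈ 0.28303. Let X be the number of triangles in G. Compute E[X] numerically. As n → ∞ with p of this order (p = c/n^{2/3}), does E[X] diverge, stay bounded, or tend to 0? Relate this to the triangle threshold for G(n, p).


Number of potential triangles: C(123, 3) = 302621.
Each occurs with probability p³ ≈ (0.28303)³ ≈ 2.2671690e-02.
By linearity: E[X] = C(123, 3)·p³ ≈ 302621 · 2.2671690e-02 ≈ 6860.92954.
Since α = 2/3 < 1, p = c/n^{2/3} ≫ 1/n is above the triangle threshold p ~ 1/n. Asymptotically E[X] ~ (c³/6)·n^{3(1−α)} = (7³/6)·n^{1} → ∞; triangles are abundant w.h.p.

E[X] ≈ 6860.92954; in regime p = Θ(1/n^{2/3}) E[X] diverges (above the triangle threshold p ~ 1/n).


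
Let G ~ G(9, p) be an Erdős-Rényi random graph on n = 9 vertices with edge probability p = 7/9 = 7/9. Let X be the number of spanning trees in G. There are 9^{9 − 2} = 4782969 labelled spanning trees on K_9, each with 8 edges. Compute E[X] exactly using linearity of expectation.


K_9 has 9^{9 − 2} = 4782969 labelled spanning trees.
For each such spanning tree H, let X_H = 1 if all 8 edges of H are present in G. Then P[X_H = 1] = p^{8} = (7/9)^{8} = 5764801/43046721.
Summing the indicators: E[X] = Σ_H E[X_H] = 4782969 · p^{8} = 4782969 · 5764801/43046721 = 5764801/9.
Numerically: E[X] ≈ 6.41e+05.

E[X] = 4782969 · (7/9)^{8} = 5764801/9 ≈ 6.41e+05.


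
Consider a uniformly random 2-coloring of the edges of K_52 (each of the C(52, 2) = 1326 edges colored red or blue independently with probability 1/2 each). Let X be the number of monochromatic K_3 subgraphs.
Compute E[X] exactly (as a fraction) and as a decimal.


Let X = Σ_S X_S over the C(52, 3) = 22100 subsets S of size 3, where X_S = 1 if the K_3 on S is monochromatic.
For a fixed S, the K_3 on S has C(3, 2) = 3 edges. P[all 3 edges red] = (1/2)^3, and likewise for blue, so P[monochromatic] = 2·(1/2)^3 = 2^{1 − 3} = 1/4.
By linearity of expectation: E[X] = C(52, 3) · 2^{1 − 3} = 22100 · 1/4 = 5525.
Numerically: E[X] ≈ 5525.000.

E[X] = C(52,3)·2^(1−C(3,2)) = 5525 ≈ 5525.000.


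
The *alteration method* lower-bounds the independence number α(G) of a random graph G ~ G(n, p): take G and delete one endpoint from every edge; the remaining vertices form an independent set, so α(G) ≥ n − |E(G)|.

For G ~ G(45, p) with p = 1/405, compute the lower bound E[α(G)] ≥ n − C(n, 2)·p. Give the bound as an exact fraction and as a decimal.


E[|E(G)|] = C(45, 2)·p = 990 · (1/405) = 22/9.
E[α(G)] ≥ n − E[|E(G)|] = 45 − 22/9 = 383/9.
Numerically: ≈ 42.555556.
(This is only a lower bound; the true E[α(G)] may be larger.)

E[α(G)] ≥ 383/9 ≈ 42.555556.


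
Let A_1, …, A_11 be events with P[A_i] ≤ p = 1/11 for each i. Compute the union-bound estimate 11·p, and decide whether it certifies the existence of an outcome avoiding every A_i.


Union bound: P[∪_{i=1}^{11} A_i] ≤ Σ_i P[A_i] ≤ 11·p = 11·(1/11) = 1.
Numerically: 1 ≈ 1.00000.
Is 1 < 1? NO.
Since the bound 1 is ≥ 1, the union bound is uninformative here; it does NOT by itself certify existence.

11·p = 1 ≈ 1.00000; existence NOT certified by the union bound.


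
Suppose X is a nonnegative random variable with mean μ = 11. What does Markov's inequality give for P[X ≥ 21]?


μ = E[X] = 11, a = 21.
Markov: P[X ≥ 21] ≤ μ/a = (11)/21 = 11/21.
Numerically: ≈ 0.523810.
(Since a = 21 > μ = 11.000000, the bound 11/21 is < 1 and informative.)

P[X ≥ 21] ≤ 11/21 ≈ 0.523810.


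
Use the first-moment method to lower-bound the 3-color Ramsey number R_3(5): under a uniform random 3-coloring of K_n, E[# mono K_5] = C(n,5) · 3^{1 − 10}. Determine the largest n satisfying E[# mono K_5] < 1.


We need C(n, 5) · 3^{1 − 10} < 1, i.e. C(n, 5) < 3^{10 − 1} = 19683.
Check values of n near the boundary:
  n = 15: C(15, 5) = 3003; 3003 < 19683? YES
  n = 16: C(16, 5) = 4368; 4368 < 19683? YES
  n = 17: C(17, 5) = 6188; 6188 < 19683? YES
  n = 18: C(18, 5) = 8568; 8568 < 19683? YES
  n = 19: C(19, 5) = 11628; 11628 < 19683? YES
  n = 20: C(20, 5) = 15504; 15504 < 19683? YES
  n = 21: C(21, 5) = 20349; 20349 < 19683? NO
  n = 22: C(22, 5) = 26334; 26334 < 19683? NO
The largest n with C(n, 5) < 19683 is n = 20 (where E[X] = 5168/6561 ≈ 0.788). Hence R_3(5) > 20, i.e. R_3(5) ≥ 21.

Largest n = 20; hence R_3(5) > 20.


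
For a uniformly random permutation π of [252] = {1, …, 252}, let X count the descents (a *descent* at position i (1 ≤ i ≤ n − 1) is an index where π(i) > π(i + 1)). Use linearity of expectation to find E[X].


Write X = Σ X_I over i = 1, …, 251, with X_I the indicator of one descent.
There are 251 indicators.
For each fixed i, the pair (π(i), π(i+1)) is a uniformly random ordered pair of distinct values from {1, …, 252}; by symmetry P[π(i) > π(i+1)] = 1/2.
By linearity: E[X] = 251 · (1/2) = (252 − 1) · (1/2) = 251/2 ≈ 125.5000.

E[X] = 251/2 = 125.5000.


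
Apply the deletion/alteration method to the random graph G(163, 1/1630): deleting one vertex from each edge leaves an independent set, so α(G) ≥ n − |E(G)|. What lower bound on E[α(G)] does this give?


E[|E(G)|] = C(163, 2)·p = 13203 · (1/1630) = 81/10.
E[α(G)] ≥ n − E[|E(G)|] = 163 − 81/10 = 1549/10.
Numerically: ≈ 154.90000.
(This is only a lower bound; the true E[α(G)] may be larger.)

E[α(G)] ≥ 1549/10 ≈ 154.90000.


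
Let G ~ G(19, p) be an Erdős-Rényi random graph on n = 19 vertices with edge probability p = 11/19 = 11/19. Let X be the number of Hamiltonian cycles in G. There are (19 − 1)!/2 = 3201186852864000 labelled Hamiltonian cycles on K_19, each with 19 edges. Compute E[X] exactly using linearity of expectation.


K_19 has (19 − 1)!/2 = 3201186852864000 labelled Hamiltonian cycles.
For each such Hamiltonian cycle H, let X_H = 1 if all 19 edges of H are present in G. Then P[X_H = 1] = p^{19} = (11/19)^{19} = 61159090448414546291/1978419655660313589123979.
By linearity: E[X] = Σ_H E[X_H] = 3201186852864000 · p^{19} = 3201186852864000 · 61159090448414546291/1978419655660313589123979 = 195781676276584883979724733927424000/1978419655660313589123979.
Numerically: E[X] ≈ 9.896e+10.

E[X] = 3201186852864000 · (11/19)^{19} = 195781676276584883979724733927424000/1978419655660313589123979 ≈ 9.896e+10.


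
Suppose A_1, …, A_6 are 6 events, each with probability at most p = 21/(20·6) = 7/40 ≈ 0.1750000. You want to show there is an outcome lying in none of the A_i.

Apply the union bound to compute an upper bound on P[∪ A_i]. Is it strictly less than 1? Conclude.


Union bound: P[∪_{i=1}^{6} A_i] ≤ Σ_i P[A_i] ≤ 6·p = 6·(7/40) = 21/20.
Numerically: 21/20 ≈ 1.0500000.
Is 21/20 < 1? NO.
Since the bound 21/20 is ≥ 1, the union bound is uninformative here; it does NOT by itself certify existence.

6·p = 21/20 ≈ 1.0500000; existence NOT certified by the union bound.


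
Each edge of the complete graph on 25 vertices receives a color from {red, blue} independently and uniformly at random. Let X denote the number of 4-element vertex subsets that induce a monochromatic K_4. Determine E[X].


Let X = Σ_S X_S over the C(25, 4) = 12650 subsets S of size 4, where X_S = 1 if the K_4 on S is monochromatic.
For a fixed S, the K_4 on S has C(4, 2) = 6 edges. P[all 6 edges red] = (1/2)^6, and likewise for blue, so P[monochromatic] = 2·(1/2)^6 = 2^{1 − 6} = 1/32.
By linearity of expectation: E[X] = C(25, 4) · 2^{1 − 6} = 12650 · 1/32 = 6325/16.
Numerically: E[X] ≈ 395.3125.

E[X] = C(25,4)·2^(1−C(4,2)) = 6325/16 ≈ 395.3125.


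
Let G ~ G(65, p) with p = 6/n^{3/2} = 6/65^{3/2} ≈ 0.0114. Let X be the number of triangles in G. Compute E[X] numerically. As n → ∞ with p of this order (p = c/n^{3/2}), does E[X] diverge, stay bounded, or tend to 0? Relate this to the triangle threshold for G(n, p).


Number of potential triangles: C(65, 3) = 43680.
Each occurs with probability p³ ≈ (0.0114)³ ≈ 1.50087e-06.
By linearity: E[X] = C(65, 3)·p³ ≈ 43680 · 1.50087e-06 ≈ 0.066.
Since α = 3/2 > 1, p = c/n^{3/2} = o(1/n) is below the triangle threshold p ~ 1/n. Asymptotically E[X] ~ (c³/6)·n^{3(1−α)} = (6³/6)·n^{-1.5} → 0, so by Markov's inequality G has no triangles w.h.p.

E[X] ≈ 0.066; in regime p = Θ(1/n^{3/2}) E[X] tends to 0 (below the triangle threshold p ~ 1/n).


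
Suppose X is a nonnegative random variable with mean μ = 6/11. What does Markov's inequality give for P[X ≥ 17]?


μ = E[X] = 6/11, a = 17.
Markov: P[X ≥ 17] ≤ μ/a = (6/11)/17 = 6/187.
Numerically: ≈ 0.032.
(Since a = 17 > μ = 0.545, the bound 6/187 is < 1 and informative.)

P[X ≥ 17] ≤ 6/187 ≈ 0.032.


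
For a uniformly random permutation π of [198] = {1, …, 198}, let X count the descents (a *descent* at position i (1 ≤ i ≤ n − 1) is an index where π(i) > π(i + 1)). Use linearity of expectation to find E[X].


Write X = Σ X_I over i = 1, …, 197, with X_I the indicator of one descent.
There are 197 indicators.
For each fixed i, the pair (π(i), π(i+1)) is a uniformly random ordered pair of distinct values from {1, …, 198}; by symmetry P[π(i) > π(i+1)] = 1/2.
By linearity: E[X] = 197 · (1/2) = (198 − 1) · (1/2) = 197/2 ≈ 98.5000.

E[X] = 197/2 = 98.5000.


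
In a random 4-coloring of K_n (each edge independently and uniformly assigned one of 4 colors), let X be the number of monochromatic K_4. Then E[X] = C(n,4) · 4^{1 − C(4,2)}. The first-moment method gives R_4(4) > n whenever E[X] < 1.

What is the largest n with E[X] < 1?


We need C(n, 4) · 4^{1 − 6} < 1, i.e. C(n, 4) < 4^{6 − 1} = 1024.
Check values of n near the boundary:
  n = 11: C(11, 4) = 330; 330 < 1024? YES
  n = 12: C(12, 4) = 495; 495 < 1024? YES
  n = 13: C(13, 4) = 715; 715 < 1024? YES
  n = 14: C(14, 4) = 1001; 1001 < 1024? YES
  n = 15: C(15, 4) = 1365; 1365 < 1024? NO
The largest n with C(n, 4) < 1024 is n = 14 (where E[X] = 1001/1024 ≈ 0.97754). Hence R_4(4) > 14, i.e. R_4(4) ≥ 15.

Largest n = 14; hence R_4(4) > 14.


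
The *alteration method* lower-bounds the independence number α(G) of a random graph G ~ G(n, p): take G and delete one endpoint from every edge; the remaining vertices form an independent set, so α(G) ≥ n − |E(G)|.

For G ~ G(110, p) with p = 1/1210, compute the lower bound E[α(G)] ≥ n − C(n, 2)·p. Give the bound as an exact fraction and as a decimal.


E[|E(G)|] = C(110, 2)·p = 5995 · (1/1210) = 109/22.
E[α(G)] ≥ n − E[|E(G)|] = 110 − 109/22 = 2311/22.
Numerically: ≈ 105.0455.
(This is only a lower bound; the true E[α(G)] may be larger.)

E[α(G)] ≥ 2311/22 ≈ 105.0455.


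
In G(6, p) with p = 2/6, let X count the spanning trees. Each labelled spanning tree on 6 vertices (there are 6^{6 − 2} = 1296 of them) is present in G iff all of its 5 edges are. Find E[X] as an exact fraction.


K_6 has 6^{6 − 2} = 1296 labelled spanning trees.
For each such spanning tree H, let X_H = 1 if all 5 edges of H are present in G. Then P[X_H = 1] = p^{5} = (1/3)^{5} = 1/243.
Summing the indicators: E[X] = Σ_H E[X_H] = 1296 · p^{5} = 1296 · 1/243 = 16/3.
Numerically: E[X] ≈ 5.3333.

E[X] = 1296 · (1/3)^{5} = 16/3 ≈ 5.3333.


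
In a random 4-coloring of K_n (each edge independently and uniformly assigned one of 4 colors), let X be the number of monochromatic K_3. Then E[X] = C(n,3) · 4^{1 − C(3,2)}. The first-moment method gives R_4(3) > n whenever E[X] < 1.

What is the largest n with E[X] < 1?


We need C(n, 3) · 4^{1 − 3} < 1, i.e. C(n, 3) < 4^{3 − 1} = 16.
Check values of n near the boundary:
  n = 3: C(3, 3) = 1; 1 < 16? YES
  n = 4: C(4, 3) = 4; 4 < 16? YES
  n = 5: C(5, 3) = 10; 10 < 16? YES
  n = 6: C(6, 3) = 20; 20 < 16? NO
  n = 7: C(7, 3) = 35; 35 < 16? NO
  n = 8: C(8, 3) = 56; 56 < 16? NO
The largest n with C(n, 3) < 16 is n = 5 (where E[X] = 5/8 ≈ 0.6250000). Hence R_4(3) > 5, i.e. R_4(3) ≥ 6.

Largest n = 5; hence R_4(3) > 5.


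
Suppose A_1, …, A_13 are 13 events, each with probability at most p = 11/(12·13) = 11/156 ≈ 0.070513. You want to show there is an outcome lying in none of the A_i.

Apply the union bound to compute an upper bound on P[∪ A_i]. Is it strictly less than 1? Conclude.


Union bound: P[∪_{i=1}^{13} A_i] ≤ Σ_i P[A_i] ≤ 13·p = 13·(11/156) = 11/12.
Numerically: 11/12 ≈ 0.916667.
Is 11/12 < 1? YES.
Since P[∪ A_i] ≤ 11/12 < 1, the complement has P[∩ A_i^c] ≥ 1 − 11/12 = 1/12 > 0, so some outcome avoids every A_i.

13·p = 11/12 ≈ 0.916667; existence CERTIFIED by the union bound.


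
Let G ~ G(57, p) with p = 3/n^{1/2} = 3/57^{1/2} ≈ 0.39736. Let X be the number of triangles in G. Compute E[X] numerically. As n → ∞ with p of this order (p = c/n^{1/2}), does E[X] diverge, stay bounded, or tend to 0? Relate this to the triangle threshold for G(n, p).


Number of potential triangles: C(57, 3) = 29260.
Each occurs with probability p³ ≈ (0.39736)³ ≈ 6.2741006e-02.
By linearity: E[X] = C(57, 3)·p³ ≈ 29260 · 6.2741006e-02 ≈ 1835.80185.
Since α = 1/2 < 1, p = c/n^{1/2} ≫ 1/n is above the triangle threshold p ~ 1/n. Asymptotically E[X] ~ (c³/6)·n^{3(1−α)} = (3³/6)·n^{1.5} → ∞; triangles are abundant w.h.p.

E[X] ≈ 1835.80185; in regime p = Θ(1/n^{1/2}) E[X] diverges (above the triangle threshold p ~ 1/n).


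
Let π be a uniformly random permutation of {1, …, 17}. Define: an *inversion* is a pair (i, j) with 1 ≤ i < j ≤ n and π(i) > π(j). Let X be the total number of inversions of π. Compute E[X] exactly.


Write X = Σ X_I over the C(17, 2) = 136 pairs i < j, with X_I the indicator of one inversion.
There are 136 indicators.
For each fixed pair i < j, the values π(i) and π(j) are two distinct elements of {1, …, 17} in uniformly random order; by symmetry P[π(i) > π(j)] = 1/2.
By linearity: E[X] = 136 · (1/2) = C(17, 2) · (1/2) = 136/2 = 68 ≈ 68.000000.

E[X] = 68 = 68.000000.


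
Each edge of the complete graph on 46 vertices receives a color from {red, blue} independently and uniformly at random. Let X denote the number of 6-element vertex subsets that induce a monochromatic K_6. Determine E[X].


Let X = Σ_S X_S over the C(46, 6) = 9366819 subsets S of size 6, where X_S = 1 if the K_6 on S is monochromatic.
For a fixed S, the K_6 on S has C(6, 2) = 15 edges. P[all 15 edges red] = (1/2)^15, and likewise for blue, so P[monochromatic] = 2·(1/2)^15 = 2^{1 − 15} = 1/16384.
By linearity: E[X] = C(46, 6) · 2^{1 − 15} = 9366819 · 1/16384 = 9366819/16384.
Numerically: E[X] ≈ 571.705261.

E[X] = C(46,6)·2^(1−C(6,2)) = 9366819/16384 ≈ 571.705261.


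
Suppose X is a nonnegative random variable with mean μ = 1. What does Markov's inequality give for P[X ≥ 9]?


μ = E[X] = 1, a = 9.
Markov: P[X ≥ 9] ≤ μ/a = (1)/9 = 1/9.
Numerically: ≈ 0.111.
(Since a = 9 > μ = 1.000, the bound 1/9 is < 1 and informative.)

P[X ≥ 9] ≤ 1/9 ≈ 0.111.


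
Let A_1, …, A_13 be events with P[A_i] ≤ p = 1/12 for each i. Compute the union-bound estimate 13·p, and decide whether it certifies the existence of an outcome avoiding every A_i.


Union bound: P[∪_{i=1}^{13} A_i] ≤ Σ_i P[A_i] ≤ 13·p = 13·(1/12) = 13/12.
Numerically: 13/12 ≈ 1.0833333.
Is 13/12 < 1? NO.
Since the bound 13/12 is ≥ 1, the union bound is uninformative here; it does NOT by itself certify existence.

13·p = 13/12 ≈ 1.0833333; existence NOT certified by the union bound.


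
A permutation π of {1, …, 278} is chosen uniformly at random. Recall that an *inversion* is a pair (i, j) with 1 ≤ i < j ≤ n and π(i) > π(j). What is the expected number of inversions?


Write X = Σ X_I over the C(278, 2) = 38503 pairs i < j, with X_I the indicator of one inversion.
There are 38503 indicators.
For each fixed pair i < j, the values π(i) and π(j) are two distinct elements of {1, …, 278} in uniformly random order; by symmetry P[π(i) > π(j)] = 1/2.
By linearity: E[X] = 38503 · (1/2) = C(278, 2) · (1/2) = 38503/2 = 38503/2 ≈ 19251.5000.

E[X] = 38503/2 = 19251.5000.


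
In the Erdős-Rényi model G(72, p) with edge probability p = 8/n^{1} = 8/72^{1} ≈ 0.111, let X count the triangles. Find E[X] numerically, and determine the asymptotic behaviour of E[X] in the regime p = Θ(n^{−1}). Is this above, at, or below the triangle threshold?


Number of potential triangles: C(72, 3) = 59640.
Each occurs with probability p³ ≈ (0.111)³ ≈ 1.37174e-03.
By linearity: E[X] = C(72, 3)·p³ ≈ 59640 · 1.37174e-03 ≈ 81.811.
Here α = 1, so p = 8/n is exactly at the triangle threshold p ~ 1/n. Asymptotically E[X] → c³/6 = 8³/6 = 256/3 ≈ 85.333, a bounded constant. In this regime the triangle count is asymptotically Poisson(c³/6).

E[X] ≈ 81.811; in regime p = Θ(1/n^{1}) E[X] stays bounded (at the triangle threshold p ~ 1/n).


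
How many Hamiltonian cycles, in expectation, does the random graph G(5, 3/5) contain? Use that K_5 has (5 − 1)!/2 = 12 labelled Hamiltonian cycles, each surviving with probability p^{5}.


K_5 has (5 − 1)!/2 = 12 labelled Hamiltonian cycles.
For each such Hamiltonian cycle H, let X_H = 1 if all 5 edges of H are present in G. Then P[X_H = 1] = p^{5} = (3/5)^{5} = 243/3125.
Summing the indicators: E[X] = Σ_H E[X_H] = 12 · p^{5} = 12 · 243/3125 = 2916/3125.
Numerically: E[X] ≈ 0.9331.

E[X] = 12 · (3/5)^{5} = 2916/3125 ≈ 0.9331.


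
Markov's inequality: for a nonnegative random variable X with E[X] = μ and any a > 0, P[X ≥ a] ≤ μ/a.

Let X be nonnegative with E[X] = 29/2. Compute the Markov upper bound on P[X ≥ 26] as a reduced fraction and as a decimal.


μ = E[X] = 29/2, a = 26.
Markov: P[X ≥ 26] ≤ μ/a = (29/2)/26 = 29/52.
Numerically: ≈ 0.55769.
(Since a = 26 > μ = 14.50000, the bound 29/52 is < 1 and informative.)

P[X ≥ 26] ≤ 29/52 ≈ 0.55769.


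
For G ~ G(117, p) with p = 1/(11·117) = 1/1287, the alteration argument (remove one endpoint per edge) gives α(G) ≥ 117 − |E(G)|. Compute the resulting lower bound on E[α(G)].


E[|E(G)|] = C(117, 2)·p = 6786 · (1/1287) = 58/11.
E[α(G)] ≥ n − E[|E(G)|] = 117 − 58/11 = 1229/11.
Numerically: ≈ 111.7273.
(This is only a lower bound; the true E[α(G)] may be larger.)

E[α(G)] ≥ 1229/11 ≈ 111.7273.


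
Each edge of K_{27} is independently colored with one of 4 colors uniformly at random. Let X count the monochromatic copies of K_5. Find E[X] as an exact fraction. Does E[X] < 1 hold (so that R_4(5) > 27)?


E[X] = C(27, 5) · 4^{1 − 10} = 80730 · 4^{−9} = 80730/262144.
As a reduced fraction: E[X] = 40365/131072 ≈ 0.308.
Is E[X] < 1? YES.
Since E[X] < 1, there exists a 4-coloring of K_{27} with no monochromatic K_5; hence R_4(5) > 27.

E[X] = 40365/131072 ≈ 0.308; E[X] < 1, so R_4(5) > 27.


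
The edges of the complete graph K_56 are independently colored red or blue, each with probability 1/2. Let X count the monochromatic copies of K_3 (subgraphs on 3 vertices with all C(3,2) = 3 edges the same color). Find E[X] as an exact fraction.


Let X = Σ_S X_S over the C(56, 3) = 27720 subsets S of size 3, where X_S = 1 if the K_3 on S is monochromatic.
For a fixed S, the K_3 on S has C(3, 2) = 3 edges. P[all 3 edges red] = (1/2)^3, and likewise for blue, so P[monochromatic] = 2·(1/2)^3 = 2^{1 − 3} = 1/4.
Summing: E[X] = C(56, 3) · 2^{1 − 3} = 27720 · 1/4 = 6930.
Numerically: E[X] ≈ 6930.0000.

E[X] = C(56,3)·2^(1−C(3,2)) = 6930 ≈ 6930.0000.


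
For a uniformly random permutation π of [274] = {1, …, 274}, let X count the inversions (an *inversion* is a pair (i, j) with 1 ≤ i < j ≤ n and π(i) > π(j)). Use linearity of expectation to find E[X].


Write X = Σ X_I over the C(274, 2) = 37401 pairs i < j, with X_I the indicator of one inversion.
There are 37401 indicators.
For each fixed pair i < j, the values π(i) and π(j) are two distinct elements of {1, …, 274} in uniformly random order; by symmetry P[π(i) > π(j)] = 1/2.
By linearity: E[X] = 37401 · (1/2) = C(274, 2) · (1/2) = 37401/2 = 37401/2 ≈ 18700.5000.

E[X] = 37401/2 = 18700.5000.


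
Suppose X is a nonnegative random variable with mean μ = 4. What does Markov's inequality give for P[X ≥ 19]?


μ = E[X] = 4, a = 19.
Markov: P[X ≥ 19] ≤ μ/a = (4)/19 = 4/19.
Numerically: ≈ 0.211.
(Since a = 19 > μ = 4.000, the bound 4/19 is < 1 and informative.)

P[X ≥ 19] ≤ 4/19 ≈ 0.211.


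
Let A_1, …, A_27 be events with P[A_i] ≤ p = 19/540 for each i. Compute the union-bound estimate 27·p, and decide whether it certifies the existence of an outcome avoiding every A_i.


Union bound: P[∪_{i=1}^{27} A_i] ≤ Σ_i P[A_i] ≤ 27·p = 27·(19/540) = 19/20.
Numerically: 19/20 ≈ 0.95000.
Is 19/20 < 1? YES.
Since P[∪ A_i] ≤ 19/20 < 1, the complement has P[∩ A_i^c] ≥ 1 − 19/20 = 1/20 > 0, so some outcome avoids every A_i.

27·p = 19/20 ≈ 0.95000; existence CERTIFIED by the union bound.


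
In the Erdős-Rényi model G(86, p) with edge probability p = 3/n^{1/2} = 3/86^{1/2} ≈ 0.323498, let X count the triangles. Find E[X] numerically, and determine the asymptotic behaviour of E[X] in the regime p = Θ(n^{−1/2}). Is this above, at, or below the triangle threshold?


Number of potential triangles: C(86, 3) = 102340.
Each occurs with probability p³ ≈ (0.323498)³ ≈ 3.38544753e-02.
By linearity: E[X] = C(86, 3)·p³ ≈ 102340 · 3.38544753e-02 ≈ 3464.667003.
Since α = 1/2 < 1, p = c/n^{1/2} ≫ 1/n is above the triangle threshold p ~ 1/n. Asymptotically E[X] ~ (c³/6)·n^{3(1−α)} = (3³/6)·n^{1.5} → ∞; triangles are abundant w.h.p.

E[X] ≈ 3464.667003; in regime p = Θ(1/n^{1/2}) E[X] diverges (above the triangle threshold p ~ 1/n).


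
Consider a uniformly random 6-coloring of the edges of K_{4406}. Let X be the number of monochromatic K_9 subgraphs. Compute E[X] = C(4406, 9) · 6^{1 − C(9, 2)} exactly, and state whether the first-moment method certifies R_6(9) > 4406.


E[X] = C(4406, 9) · 6^{1 − 36} = 1710356485221788389505285700 · 6^{−35} = 1710356485221788389505285700/1719070799748422591028658176.
As a reduced fraction: E[X] = 142529707101815699125440475/143255899979035215919054848 ≈ 0.9949308.
Is E[X] < 1? YES.
Since E[X] < 1, there exists a 6-coloring of K_{4406} with no monochromatic K_9; hence R_6(9) > 4406.

E[X] = 142529707101815699125440475/143255899979035215919054848 ≈ 0.9949308; E[X] < 1, so R_6(9) > 4406.


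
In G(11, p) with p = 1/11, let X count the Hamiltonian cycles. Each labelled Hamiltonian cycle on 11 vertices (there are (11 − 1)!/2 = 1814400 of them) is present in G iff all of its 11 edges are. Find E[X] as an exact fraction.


K_11 has (11 − 1)!/2 = 1814400 labelled Hamiltonian cycles.
For each such Hamiltonian cycle H, let X_H = 1 if all 11 edges of H are present in G. Then P[X_H = 1] = p^{11} = (1/11)^{11} = 1/285311670611.
By linearity of expectation: E[X] = Σ_H E[X_H] = 1814400 · p^{11} = 1814400 · 1/285311670611 = 1814400/285311670611.
Numerically: E[X] ≈ 6.35936e-06.

E[X] = 1814400 · (1/11)^{11} = 1814400/285311670611 ≈ 6.35936e-06.


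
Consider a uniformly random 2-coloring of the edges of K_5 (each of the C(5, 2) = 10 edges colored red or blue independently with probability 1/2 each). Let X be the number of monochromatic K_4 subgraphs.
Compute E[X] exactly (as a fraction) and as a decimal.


Let X = Σ_S X_S over the C(5, 4) = 5 subsets S of size 4, where X_S = 1 if the K_4 on S is monochromatic.
For a fixed S, the K_4 on S has C(4, 2) = 6 edges. P[all 6 edges red] = (1/2)^6, and likewise for blue, so P[monochromatic] = 2·(1/2)^6 = 2^{1 − 6} = 1/32.
By linearity: E[X] = C(5, 4) · 2^{1 − 6} = 5 · 1/32 = 5/32.
Numerically: E[X] ≈ 0.156.

E[X] = C(5,4)·2^(1−C(4,2)) = 5/32 ≈ 0.156.


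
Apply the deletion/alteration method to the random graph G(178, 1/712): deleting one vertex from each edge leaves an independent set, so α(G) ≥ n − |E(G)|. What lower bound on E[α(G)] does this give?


E[|E(G)|] = C(178, 2)·p = 15753 · (1/712) = 177/8.
E[α(G)] ≥ n − E[|E(G)|] = 178 − 177/8 = 1247/8.
Numerically: ≈ 155.875000.
(This is only a lower bound; the true E[α(G)] may be larger.)

E[α(G)] ≥ 1247/8 ≈ 155.875000.


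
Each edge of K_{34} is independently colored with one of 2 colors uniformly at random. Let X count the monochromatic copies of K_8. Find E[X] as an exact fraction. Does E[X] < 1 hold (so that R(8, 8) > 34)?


E[X] = C(34, 8) · 2^{1 − 28} = 18156204 · 2^{−27} = 18156204/134217728.
As a reduced fraction: E[X] = 4539051/33554432 ≈ 0.1352743.
Is E[X] < 1? YES.
Since E[X] < 1, there exists a 2-coloring of K_{34} with no monochromatic K_8; hence R(8, 8) > 34.

E[X] = 4539051/33554432 ≈ 0.1352743; E[X] < 1, so R(8, 8) > 34.


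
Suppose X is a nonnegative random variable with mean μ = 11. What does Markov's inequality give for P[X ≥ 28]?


μ = E[X] = 11, a = 28.
Markov: P[X ≥ 28] ≤ μ/a = (11)/28 = 11/28.
Numerically: ≈ 0.392857.
(Since a = 28 > μ = 11.000000, the bound 11/28 is < 1 and informative.)

P[X ≥ 28] ≤ 11/28 ≈ 0.392857.


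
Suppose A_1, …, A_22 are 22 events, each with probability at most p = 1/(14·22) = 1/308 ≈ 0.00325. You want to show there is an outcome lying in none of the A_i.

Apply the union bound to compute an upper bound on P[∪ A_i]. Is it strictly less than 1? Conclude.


Union bound: P[∪_{i=1}^{22} A_i] ≤ Σ_i P[A_i] ≤ 22·p = 22·(1/308) = 1/14.
Numerically: 1/14 ≈ 0.07143.
Is 1/14 < 1? YES.
Since P[∪ A_i] ≤ 1/14 < 1, the complement has P[∩ A_i^c] ≥ 1 − 1/14 = 13/14 > 0, so some outcome avoids every A_i.

22·p = 1/14 ≈ 0.07143; existence CERTIFIED by the union bound.


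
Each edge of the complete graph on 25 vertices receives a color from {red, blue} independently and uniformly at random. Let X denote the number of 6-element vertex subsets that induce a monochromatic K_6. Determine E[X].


Let X = Σ_S X_S over the C(25, 6) = 177100 subsets S of size 6, where X_S = 1 if the K_6 on S is monochromatic.
For a fixed S, the K_6 on S has C(6, 2) = 15 edges. P[all 15 edges red] = (1/2)^15, and likewise for blue, so P[monochromatic] = 2·(1/2)^15 = 2^{1 − 15} = 1/16384.
By linearity of expectation: E[X] = C(25, 6) · 2^{1 − 15} = 177100 · 1/16384 = 44275/4096.
Numerically: E[X] ≈ 10.8093.

E[X] = C(25,6)·2^(1−C(6,2)) = 44275/4096 ≈ 10.8093.


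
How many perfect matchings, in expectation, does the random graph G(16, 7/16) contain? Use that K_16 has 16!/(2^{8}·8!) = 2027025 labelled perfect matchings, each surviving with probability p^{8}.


K_16 has 16!/(2^{8}·8!) = 2027025 labelled perfect matchings.
For each such perfect matching H, let X_H = 1 if all 8 edges of H are present in G. Then P[X_H = 1] = p^{8} = (7/16)^{8} = 5764801/4294967296.
By linearity of expectation: E[X] = Σ_H E[X_H] = 2027025 · p^{8} = 2027025 · 5764801/4294967296 = 11685395747025/4294967296.
Numerically: E[X] ≈ 2.72e+03.

E[X] = 2027025 · (7/16)^{8} = 11685395747025/4294967296 ≈ 2.72e+03.


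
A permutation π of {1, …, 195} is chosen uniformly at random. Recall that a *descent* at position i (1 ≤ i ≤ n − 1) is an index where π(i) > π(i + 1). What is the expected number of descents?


Write X = Σ X_I over i = 1, …, 194, with X_I the indicator of one descent.
There are 194 indicators.
For each fixed i, the pair (π(i), π(i+1)) is a uniformly random ordered pair of distinct values from {1, …, 195}; by symmetry P[π(i) > π(i+1)] = 1/2.
By linearity: E[X] = 194 · (1/2) = (195 − 1) · (1/2) = 97 ≈ 97.00000.

E[X] = 97 = 97.00000.


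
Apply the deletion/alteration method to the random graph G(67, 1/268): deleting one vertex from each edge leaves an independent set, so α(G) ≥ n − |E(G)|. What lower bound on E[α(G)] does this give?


E[|E(G)|] = C(67, 2)·p = 2211 · (1/268) = 33/4.
E[α(G)] ≥ n − E[|E(G)|] = 67 − 33/4 = 235/4.
Numerically: ≈ 58.750.
(This is only a lower bound; the true E[α(G)] may be larger.)

E[α(G)] ≥ 235/4 ≈ 58.750.


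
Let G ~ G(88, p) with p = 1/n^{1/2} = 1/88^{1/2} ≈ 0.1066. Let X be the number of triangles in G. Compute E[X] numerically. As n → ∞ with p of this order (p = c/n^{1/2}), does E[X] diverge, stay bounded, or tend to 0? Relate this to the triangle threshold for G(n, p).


Number of potential triangles: C(88, 3) = 109736.
Each occurs with probability p³ ≈ (0.1066)³ ≈ 1.211368e-03.
By linearity: E[X] = C(88, 3)·p³ ≈ 109736 · 1.211368e-03 ≈ 132.9306.
Since α = 1/2 < 1, p = c/n^{1/2} ≫ 1/n is above the triangle threshold p ~ 1/n. Asymptotically E[X] ~ (c³/6)·n^{3(1−α)} = (1³/6)·n^{1.5} → ∞; triangles are abundant w.h.p.

E[X] ≈ 132.9306; in regime p = Θ(1/n^{1/2}) E[X] diverges (above the triangle threshold p ~ 1/n).


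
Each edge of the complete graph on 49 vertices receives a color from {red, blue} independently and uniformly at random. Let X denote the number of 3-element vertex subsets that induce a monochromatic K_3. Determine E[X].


Let X = Σ_S X_S over the C(49, 3) = 18424 subsets S of size 3, where X_S = 1 if the K_3 on S is monochromatic.
For a fixed S, the K_3 on S has C(3, 2) = 3 edges. P[all 3 edges red] = (1/2)^3, and likewise for blue, so P[monochromatic] = 2·(1/2)^3 = 2^{1 − 3} = 1/4.
By linearity: E[X] = C(49, 3) · 2^{1 − 3} = 18424 · 1/4 = 4606.
Numerically: E[X] ≈ 4606.0000.

E[X] = C(49,3)·2^(1−C(3,2)) = 4606 ≈ 4606.0000.


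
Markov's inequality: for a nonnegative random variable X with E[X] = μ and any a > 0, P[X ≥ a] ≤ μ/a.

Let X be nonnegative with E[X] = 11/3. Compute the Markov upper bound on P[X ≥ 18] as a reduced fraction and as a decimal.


μ = E[X] = 11/3, a = 18.
Markov: P[X ≥ 18] ≤ μ/a = (11/3)/18 = 11/54.
Numerically: ≈ 0.203704.
(Since a = 18 > μ = 3.666667, the bound 11/54 is < 1 and informative.)

P[X ≥ 18] ≤ 11/54 ≈ 0.203704.


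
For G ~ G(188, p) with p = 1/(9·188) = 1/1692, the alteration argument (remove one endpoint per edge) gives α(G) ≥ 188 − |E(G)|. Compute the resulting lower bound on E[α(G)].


E[|E(G)|] = C(188, 2)·p = 17578 · (1/1692) = 187/18.
E[α(G)] ≥ n − E[|E(G)|] = 188 − 187/18 = 3197/18.
Numerically: ≈ 177.611.
(This is only a lower bound; the true E[α(G)] may be larger.)

E[α(G)] ≥ 3197/18 ≈ 177.611.


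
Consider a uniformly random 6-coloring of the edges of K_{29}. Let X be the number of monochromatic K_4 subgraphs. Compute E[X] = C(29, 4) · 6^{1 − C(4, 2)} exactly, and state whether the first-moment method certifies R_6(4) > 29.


E[X] = C(29, 4) · 6^{1 − 6} = 23751 · 6^{−5} = 23751/7776.
As a reduced fraction: E[X] = 2639/864 ≈ 3.05440.
Is E[X] < 1? NO.
Since E[X] ≥ 1, the first-moment bound is inconclusive at n = 29; it does NOT by itself certify R_6(4) > 29.

E[X] = 2639/864 ≈ 3.05440; E[X] ≥ 1; first-moment method inconclusive here.


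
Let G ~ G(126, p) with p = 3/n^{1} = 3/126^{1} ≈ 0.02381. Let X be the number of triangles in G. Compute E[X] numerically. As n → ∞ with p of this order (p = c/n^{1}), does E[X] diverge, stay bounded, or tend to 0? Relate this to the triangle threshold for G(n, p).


Number of potential triangles: C(126, 3) = 325500.
Each occurs with probability p³ ≈ (0.02381)³ ≈ 1.3497462e-05.
By linearity: E[X] = C(126, 3)·p³ ≈ 325500 · 1.3497462e-05 ≈ 4.39342.
Here α = 1, so p = 3/n is exactly at the triangle threshold p ~ 1/n. Asymptotically E[X] → c³/6 = 3³/6 = 9/2 ≈ 4.50000, a bounded constant. In this regime the triangle count is asymptotically Poisson(c³/6).

E[X] ≈ 4.39342; in regime p = Θ(1/n^{1}) E[X] stays bounded (at the triangle threshold p ~ 1/n).


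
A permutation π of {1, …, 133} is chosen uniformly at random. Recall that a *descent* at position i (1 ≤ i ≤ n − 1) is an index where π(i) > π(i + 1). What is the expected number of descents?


Write X = Σ X_I over i = 1, …, 132, with X_I the indicator of one descent.
There are 132 indicators.
For each fixed i, the pair (π(i), π(i+1)) is a uniformly random ordered pair of distinct values from {1, …, 133}; by symmetry P[π(i) > π(i+1)] = 1/2.
By linearity: E[X] = 132 · (1/2) = (133 − 1) · (1/2) = 66 ≈ 66.00000.

E[X] = 66 = 66.00000.


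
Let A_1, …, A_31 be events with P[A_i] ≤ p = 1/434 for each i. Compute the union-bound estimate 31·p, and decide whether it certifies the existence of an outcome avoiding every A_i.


Union bound: P[∪_{i=1}^{31} A_i] ≤ Σ_i P[A_i] ≤ 31·p = 31·(1/434) = 1/14.
Numerically: 1/14 ≈ 0.0714.
Is 1/14 < 1? YES.
Since P[∪ A_i] ≤ 1/14 < 1, the complement has P[∩ A_i^c] ≥ 1 − 1/14 = 13/14 > 0, so some outcome avoids every A_i.

31·p = 1/14 ≈ 0.0714; existence CERTIFIED by the union bound.
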